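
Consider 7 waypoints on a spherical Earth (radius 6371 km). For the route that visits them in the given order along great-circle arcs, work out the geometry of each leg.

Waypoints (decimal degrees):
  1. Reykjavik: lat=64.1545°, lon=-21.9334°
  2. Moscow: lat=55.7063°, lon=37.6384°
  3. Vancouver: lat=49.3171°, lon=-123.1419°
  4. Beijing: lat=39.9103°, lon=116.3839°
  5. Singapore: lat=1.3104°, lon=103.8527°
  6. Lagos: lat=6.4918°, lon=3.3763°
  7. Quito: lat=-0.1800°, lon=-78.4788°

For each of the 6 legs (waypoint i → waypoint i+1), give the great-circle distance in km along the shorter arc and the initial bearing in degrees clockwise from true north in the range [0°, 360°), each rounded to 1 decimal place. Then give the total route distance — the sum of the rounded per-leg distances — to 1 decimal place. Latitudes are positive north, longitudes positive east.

Leg 1: φ1=1.1197073, φ2=0.9722583, Δφ=-0.1474489, Δλ=1.0397241 rad; a=sin²(Δφ/2)+cosφ1·cosφ2·sin²(Δλ/2)=0.0660391189; c=2·atan2(√a, √(1-a))=0.519793509; dist=6371·c=3311.604 ≈ 3311.6 km; running total=3311.6 km
Leg 1 bearing: y=sinΔλ·cosφ2=0.48583018, x=cosφ1·sinφ2-sinφ1·cosφ2·cosΔλ=0.10334819; θ=atan2(y, x)=77.9908° ≈ 78.0°
Leg 2: φ1=0.9722583, φ2=0.8607458, Δφ=-0.1115126, Δλ=-2.8061456 rad; a=sin²(Δφ/2)+cosφ1·cosφ2·sin²(Δλ/2)=0.3601575297; c=2·atan2(√a, √(1-a))=1.287330389; dist=6371·c=8201.582 ≈ 8201.6 km; running total=11513.2 km
Leg 2 bearing: y=sinΔλ·cosφ2=-0.21459065, x=cosφ1·sinφ2-sinφ1·cosφ2·cosΔλ=0.93580296; θ=atan2(y, x)=-12.9153° <0 so +360° → 347.0847° ≈ 347.1°
Leg 3: φ1=0.8607458, φ2=0.6965661, Δφ=-0.1641796, Δλ=4.1805139 rad; a=sin²(Δφ/2)+cosφ1·cosφ2·sin²(Δλ/2)=0.3835250524; c=2·atan2(√a, √(1-a))=1.335686394; dist=6371·c=8509.658 ≈ 8509.7 km; running total=20022.9 km
Leg 3 bearing: y=sinΔλ·cosφ2=-0.66108773, x=cosφ1·sinφ2-sinφ1·cosφ2·cosΔλ=0.71323023; θ=atan2(y, x)=-42.8272° <0 so +360° → 317.1728° ≈ 317.2°
Leg 4: φ1=0.6965661, φ2=0.0228708, Δφ=-0.6736953, Δλ=-0.2187107 rad; a=sin²(Δφ/2)+cosφ1·cosφ2·sin²(Δλ/2)=0.1183731598; c=2·atan2(√a, √(1-a))=0.702462196; dist=6371·c=4475.387 ≈ 4475.4 km; running total=24498.3 km
Leg 4 bearing: y=sinΔλ·cosφ2=-0.21691447, x=cosφ1·sinφ2-sinφ1·cosφ2·cosΔλ=-0.60859833; θ=atan2(y, x)=-160.3831° <0 so +360° → 199.6169° ≈ 199.6°
Leg 5: φ1=0.0228708, φ2=0.1133033, Δφ=0.0904325, Δλ=-1.7536440 rad; a=sin²(Δφ/2)+cosφ1·cosφ2·sin²(Δλ/2)=0.5890159013; c=2·atan2(√a, √(1-a))=1.749782264; dist=6371·c=11147.863 ≈ 11147.9 km; running total=35646.2 km
Leg 5 bearing: y=sinΔλ·cosφ2=-0.97702482, x=cosφ1·sinφ2-sinφ1·cosφ2·cosΔλ=0.11716303; θ=atan2(y, x)=-83.1618° <0 so +360° → 276.8382° ≈ 276.8°
Leg 6: φ1=0.1133033, φ2=-0.0031416, Δφ=-0.1164449, Δλ=-1.4286410 rad; a=sin²(Δφ/2)+cosφ1·cosφ2·sin²(Δλ/2)=0.4297936444; c=2·atan2(√a, √(1-a))=1.429918084; dist=6371·c=9110.008 ≈ 9110.0 km; running total=44756.2 km
Leg 6 bearing: y=sinΔλ·cosφ2=-0.98990805, x=cosφ1·sinφ2-sinφ1·cosφ2·cosΔλ=-0.01913951; θ=atan2(y, x)=-91.1077° <0 so +360° → 268.8923° ≈ 268.9°

Leg 1: dist=3311.6 km, bearing=78.0°
Leg 2: dist=8201.6 km, bearing=347.1°
Leg 3: dist=8509.7 km, bearing=317.2°
Leg 4: dist=4475.4 km, bearing=199.6°
Leg 5: dist=11147.9 km, bearing=276.8°
Leg 6: dist=9110.0 km, bearing=268.9°
Total: 44756.2 km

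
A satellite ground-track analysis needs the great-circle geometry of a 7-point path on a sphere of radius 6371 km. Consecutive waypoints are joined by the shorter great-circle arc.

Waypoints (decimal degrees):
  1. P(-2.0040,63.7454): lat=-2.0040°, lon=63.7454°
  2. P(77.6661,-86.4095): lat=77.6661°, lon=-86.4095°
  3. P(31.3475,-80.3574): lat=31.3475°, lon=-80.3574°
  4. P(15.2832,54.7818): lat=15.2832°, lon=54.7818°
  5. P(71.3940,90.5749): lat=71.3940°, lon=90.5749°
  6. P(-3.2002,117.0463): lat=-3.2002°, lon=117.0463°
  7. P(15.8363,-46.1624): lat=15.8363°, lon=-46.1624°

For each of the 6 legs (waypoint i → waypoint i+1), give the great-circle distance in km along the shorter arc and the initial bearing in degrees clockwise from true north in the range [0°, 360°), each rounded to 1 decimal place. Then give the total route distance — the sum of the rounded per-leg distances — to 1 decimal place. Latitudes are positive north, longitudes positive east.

Leg 1: φ1=-0.0349764, φ2=1.3555292, Δφ=1.3905056, Δλ=-2.6206974 rad; a=sin²(Δφ/2)+cosφ1·cosφ2·sin²(Δλ/2)=0.6096636183; c=2·atan2(√a, √(1-a))=1.791921191; dist=6371·c=11416.330 ≈ 11416.3 km; running total=11416.3 km
Leg 1 bearing: y=sinΔλ·cosφ2=-0.10630370, x=cosφ1·sinφ2-sinφ1·cosφ2·cosΔλ=0.96984282; θ=atan2(y, x)=-6.2552° <0 so +360° → 353.7448° ≈ 353.7°
Leg 2: φ1=1.3555292, φ2=0.5471171, Δφ=-0.8084121, Δλ=0.1056291 rad; a=sin²(Δφ/2)+cosφ1·cosφ2·sin²(Δλ/2)=0.1551845474; c=2·atan2(√a, √(1-a))=0.809817084; dist=6371·c=5159.345 ≈ 5159.3 km; running total=16575.6 km
Leg 2 bearing: y=sinΔλ·cosφ2=0.09004251, x=cosφ1·sinφ2-sinφ1·cosφ2·cosΔλ=-0.71854127; θ=atan2(y, x)=172.8573° ≈ 172.9°
Leg 3: φ1=0.5471171, φ2=0.2667422, Δφ=-0.2803749, Δλ=2.3586240 rad; a=sin²(Δφ/2)+cosφ1·cosφ2·sin²(Δλ/2)=0.7234094534; c=2·atan2(√a, √(1-a))=2.034002709; dist=6371·c=12958.631 ≈ 12958.6 km; running total=29534.2 km
Leg 3 bearing: y=sinΔλ·cosφ2=0.68044060, x=cosφ1·sinφ2-sinφ1·cosφ2·cosΔλ=0.58082136; θ=atan2(y, x)=49.5161° ≈ 49.5°
Leg 4: φ1=0.2667422, φ2=1.2460604, Δφ=0.9793182, Δλ=0.6247074 rad; a=sin²(Δφ/2)+cosφ1·cosφ2·sin²(Δλ/2)=0.2502697514; c=2·atan2(√a, √(1-a))=1.047820403; dist=6371·c=6675.664 ≈ 6675.7 km; running total=36209.9 km
Leg 4 bearing: y=sinΔλ·cosφ2=0.18660459, x=cosφ1·sinφ2-sinφ1·cosφ2·cosΔλ=0.84600115; θ=atan2(y, x)=12.4387° ≈ 12.4°
Leg 5: φ1=1.2460604, φ2=-0.0558540, Δφ=-1.3019144, Δλ=0.4620131 rad; a=sin²(Δφ/2)+cosφ1·cosφ2·sin²(Δλ/2)=0.3838725944; c=2·atan2(√a, √(1-a))=1.336401081; dist=6371·c=8514.211 ≈ 8514.2 km; running total=44724.1 km
Leg 5 bearing: y=sinΔλ·cosφ2=0.44505592, x=cosφ1·sinφ2-sinφ1·cosφ2·cosΔλ=-0.86486006; θ=atan2(y, x)=152.7697° ≈ 152.8°
Leg 6: φ1=-0.0558540, φ2=0.2763956, Δφ=0.3322496, Δλ=-2.8485292 rad; a=sin²(Δφ/2)+cosφ1·cosφ2·sin²(Δλ/2)=0.9674123620; c=2·atan2(√a, √(1-a))=2.778561487; dist=6371·c=17702.215 ≈ 17702.2 km; running total=62426.3 km
Leg 6 bearing: y=sinΔλ·cosφ2=-0.27792183, x=cosφ1·sinφ2-sinφ1·cosφ2·cosΔλ=0.22104794; θ=atan2(y, x)=-51.5027° <0 so +360° → 308.4973° ≈ 308.5°

Leg 1: dist=11416.3 km, bearing=353.7°
Leg 2: dist=5159.3 km, bearing=172.9°
Leg 3: dist=12958.6 km, bearing=49.5°
Leg 4: dist=6675.7 km, bearing=12.4°
Leg 5: dist=8514.2 km, bearing=152.8°
Leg 6: dist=17702.2 km, bearing=308.5°
Total: 62426.3 km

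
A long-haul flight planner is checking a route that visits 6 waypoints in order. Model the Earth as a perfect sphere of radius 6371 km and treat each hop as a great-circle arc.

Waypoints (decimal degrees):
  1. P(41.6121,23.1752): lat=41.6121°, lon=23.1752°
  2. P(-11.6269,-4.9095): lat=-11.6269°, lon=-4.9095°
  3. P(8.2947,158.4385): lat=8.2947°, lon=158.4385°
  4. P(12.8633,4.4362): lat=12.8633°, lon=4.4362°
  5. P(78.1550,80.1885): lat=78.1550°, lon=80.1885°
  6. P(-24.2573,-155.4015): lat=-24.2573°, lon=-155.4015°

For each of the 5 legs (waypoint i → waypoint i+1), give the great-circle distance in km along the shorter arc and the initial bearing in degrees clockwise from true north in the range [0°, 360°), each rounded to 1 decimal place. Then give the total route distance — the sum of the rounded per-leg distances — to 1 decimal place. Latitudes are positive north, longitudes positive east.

Leg 1: φ1=0.7262682, φ2=-0.2029277, Δφ=-0.9291958, Δλ=-0.4901705 rad; a=sin²(Δφ/2)+cosφ1·cosφ2·sin²(Δλ/2)=0.2438749666; c=2·atan2(√a, √(1-a))=1.032993676; dist=6371·c=6581.203 ≈ 6581.2 km; running total=6581.2 km
Leg 1 bearing: y=sinΔλ·cosφ2=-0.46111632, x=cosφ1·sinφ2-sinφ1·cosφ2·cosΔλ=-0.72454924; θ=atan2(y, x)=-147.5266° <0 so +360° → 212.4734° ≈ 212.5°
Leg 2: φ1=-0.2029277, φ2=0.1447698, Δφ=0.3476975, Δλ=2.8509604 rad; a=sin²(Δφ/2)+cosφ1·cosφ2·sin²(Δλ/2)=0.9788312102; c=2·atan2(√a, √(1-a))=2.849566134; dist=6371·c=18154.586 ≈ 18154.6 km; running total=24735.8 km
Leg 2 bearing: y=sinΔλ·cosφ2=0.28356035, x=cosφ1·sinφ2-sinφ1·cosφ2·cosΔλ=-0.04976158; θ=atan2(y, x)=99.9534° ≈ 100.0°
Leg 3: φ1=0.1447698, φ2=0.2245069, Δφ=0.0797371, Δλ=-2.6878472 rad; a=sin²(Δφ/2)+cosφ1·cosφ2·sin²(Δλ/2)=0.9174858274; c=2·atan2(√a, √(1-a))=2.558877601; dist=6371·c=16302.609 ≈ 16302.6 km; running total=41038.4 km
Leg 3 bearing: y=sinΔλ·cosφ2=-0.42733461, x=cosφ1·sinφ2-sinφ1·cosφ2·cosΔλ=0.34670949; θ=atan2(y, x)=-50.9465° <0 so +360° → 309.0535° ≈ 309.1°
Leg 4: φ1=0.2245069, φ2=1.3640621, Δφ=1.1395551, Δλ=1.3221271 rad; a=sin²(Δφ/2)+cosφ1·cosφ2·sin²(Δλ/2)=0.3664319915; c=2·atan2(√a, √(1-a))=1.300376513; dist=6371·c=8284.699 ≈ 8284.7 km; running total=49323.1 km
Leg 4 bearing: y=sinΔλ·cosφ2=0.19895101, x=cosφ1·sinφ2-sinφ1·cosφ2·cosΔλ=0.94289811; θ=atan2(y, x)=11.9146° ≈ 11.9°
Leg 5: φ1=1.3640621, φ2=-0.4233698, Δφ=-1.7874318, Δλ=-4.1118212 rad; a=sin²(Δφ/2)+cosφ1·cosφ2·sin²(Δλ/2)=0.7539214192; c=2·atan2(√a, √(1-a))=2.103475157; dist=6371·c=13401.240 ≈ 13401.2 km; running total=62724.3 km
Leg 5 bearing: y=sinΔλ·cosφ2=0.75217407, x=cosφ1·sinφ2-sinφ1·cosφ2·cosΔλ=0.41991644; θ=atan2(y, x)=60.8267° ≈ 60.8°

Leg 1: dist=6581.2 km, bearing=212.5°
Leg 2: dist=18154.6 km, bearing=100.0°
Leg 3: dist=16302.6 km, bearing=309.1°
Leg 4: dist=8284.7 km, bearing=11.9°
Leg 5: dist=13401.2 km, bearing=60.8°
Total: 62724.3 km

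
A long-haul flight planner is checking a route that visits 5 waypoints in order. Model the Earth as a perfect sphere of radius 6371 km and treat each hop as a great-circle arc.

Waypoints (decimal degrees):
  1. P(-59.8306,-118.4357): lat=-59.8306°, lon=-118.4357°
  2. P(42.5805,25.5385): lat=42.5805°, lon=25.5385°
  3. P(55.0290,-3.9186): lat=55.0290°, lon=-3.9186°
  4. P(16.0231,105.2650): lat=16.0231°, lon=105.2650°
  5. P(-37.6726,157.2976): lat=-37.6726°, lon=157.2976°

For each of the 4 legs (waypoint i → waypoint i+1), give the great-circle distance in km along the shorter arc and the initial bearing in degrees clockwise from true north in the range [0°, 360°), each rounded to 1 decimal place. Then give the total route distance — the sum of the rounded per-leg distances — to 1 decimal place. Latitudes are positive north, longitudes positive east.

Leg 1: dist=16919.3 km, bearing=112.0°
Leg 2: dist=2534.1 km, bearing=313.3°
Leg 3: dist=9719.7 km, bearing=65.3°
Leg 4: dist=8070.7 km, bearing=139.2°
Total: 37243.8 km

Leg 1: φ1=-1.0442410, φ2=0.7431699, Δφ=1.7874109, Δλ=2.5128238 rad; a=sin²(Δφ/2)+cosφ1·cosφ2·sin²(Δλ/2)=0.9421243401; c=2·atan2(√a, √(1-a))=2.655679114; dist=6371·c=16919.332 ≈ 16919.3 km; running total=16919.3 km
Leg 1 bearing: y=sinΔλ·cosφ2=0.43307059, x=cosφ1·sinφ2-sinφ1·cosφ2·cosΔλ=-0.17479741; θ=atan2(y, x)=111.9802° ≈ 112.0°
Leg 2: φ1=0.7431699, φ2=0.9604372, Δφ=0.2172673, Δλ=-0.5141234 rad; a=sin²(Δφ/2)+cosφ1·cosφ2·sin²(Δλ/2)=0.0390343683; c=2·atan2(√a, √(1-a))=0.397759267; dist=6371·c=2534.124 ≈ 2534.1 km; running total=19453.4 km
Leg 2 bearing: y=sinΔλ·cosφ2=-0.28186476, x=cosφ1·sinφ2-sinφ1·cosφ2·cosΔλ=0.26569721; θ=atan2(y, x)=-46.6912° <0 so +360° → 313.3088° ≈ 313.3°
Leg 3: φ1=0.9604372, φ2=0.2796559, Δφ=-0.6807814, Δλ=1.9056133 rad; a=sin²(Δφ/2)+cosφ1·cosφ2·sin²(Δλ/2)=0.4774177583; c=2·atan2(√a, √(1-a))=1.525616475; dist=6371·c=9719.703 ≈ 9719.7 km; running total=29173.1 km
Leg 3 bearing: y=sinΔλ·cosφ2=0.90777825, x=cosφ1·sinφ2-sinφ1·cosφ2·cosΔλ=0.41701178; θ=atan2(y, x)=65.3271° ≈ 65.3°
Leg 4: φ1=0.2796559, φ2=-0.6575109, Δφ=-0.9371668, Δλ=0.9081402 rad; a=sin²(Δφ/2)+cosφ1·cosφ2·sin²(Δλ/2)=0.3503295741; c=2·atan2(√a, √(1-a))=1.266794573; dist=6371·c=8070.748 ≈ 8070.7 km; running total=37243.8 km
Leg 4 bearing: y=sinΔλ·cosφ2=0.62400020, x=cosφ1·sinφ2-sinφ1·cosφ2·cosΔλ=-0.72181633; θ=atan2(y, x)=139.1570° ≈ 139.2°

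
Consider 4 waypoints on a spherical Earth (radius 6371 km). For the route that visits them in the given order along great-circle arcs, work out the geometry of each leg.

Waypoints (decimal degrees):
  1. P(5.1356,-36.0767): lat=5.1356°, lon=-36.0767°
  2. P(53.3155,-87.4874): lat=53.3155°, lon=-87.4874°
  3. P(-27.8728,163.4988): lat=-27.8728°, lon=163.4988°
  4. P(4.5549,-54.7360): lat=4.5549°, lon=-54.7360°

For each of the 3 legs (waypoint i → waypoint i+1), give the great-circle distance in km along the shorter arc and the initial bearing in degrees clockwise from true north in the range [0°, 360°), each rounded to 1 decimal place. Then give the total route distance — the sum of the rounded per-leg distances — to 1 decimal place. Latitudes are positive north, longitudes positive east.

Leg 1: dist=7084.3 km, bearing=328.6°
Leg 2: dist=13694.7 km, bearing=266.7°
Leg 3: dist=15214.5 km, bearing=115.6°
Total: 35993.5 km

Leg 1: φ1=0.0896331, φ2=0.9305310, Δφ=0.8408979, Δλ=-0.8972860 rad; a=sin²(Δφ/2)+cosφ1·cosφ2·sin²(Δλ/2)=0.2785441514; c=2·atan2(√a, √(1-a))=1.111952635; dist=6371·c=7084.250 ≈ 7084.3 km; running total=7084.3 km
Leg 1 bearing: y=sinΔλ·cosφ2=-0.46695635, x=cosφ1·sinφ2-sinφ1·cosφ2·cosΔλ=0.76536331; θ=atan2(y, x)=-31.3878° <0 so +360° → 328.6122° ≈ 328.6°
Leg 2: φ1=0.9305310, φ2=-0.4864721, Δφ=-1.4170031, Δλ=4.3805356 rad; a=sin²(Δφ/2)+cosφ1·cosφ2·sin²(Δλ/2)=0.7734835824; c=2·atan2(√a, √(1-a))=2.149533467; dist=6371·c=13694.678 ≈ 13694.7 km; running total=20779.0 km
Leg 2 bearing: y=sinΔλ·cosφ2=-0.83575742, x=cosφ1·sinφ2-sinφ1·cosφ2·cosΔλ=-0.04833688; θ=atan2(y, x)=-93.3101° <0 so +360° → 266.6899° ≈ 266.7°
Leg 3: φ1=-0.4864721, φ2=0.0794980, Δφ=0.5659701, Δλ=-3.8089158 rad; a=sin²(Δφ/2)+cosφ1·cosφ2·sin²(Δλ/2)=0.8646448264; c=2·atan2(√a, √(1-a))=2.388079494; dist=6371·c=15214.454 ≈ 15214.5 km; running total=35993.5 km
Leg 3 bearing: y=sinΔλ·cosφ2=0.61693096, x=cosφ1·sinφ2-sinφ1·cosφ2·cosΔλ=-0.29585941; θ=atan2(y, x)=115.6208° ≈ 115.6°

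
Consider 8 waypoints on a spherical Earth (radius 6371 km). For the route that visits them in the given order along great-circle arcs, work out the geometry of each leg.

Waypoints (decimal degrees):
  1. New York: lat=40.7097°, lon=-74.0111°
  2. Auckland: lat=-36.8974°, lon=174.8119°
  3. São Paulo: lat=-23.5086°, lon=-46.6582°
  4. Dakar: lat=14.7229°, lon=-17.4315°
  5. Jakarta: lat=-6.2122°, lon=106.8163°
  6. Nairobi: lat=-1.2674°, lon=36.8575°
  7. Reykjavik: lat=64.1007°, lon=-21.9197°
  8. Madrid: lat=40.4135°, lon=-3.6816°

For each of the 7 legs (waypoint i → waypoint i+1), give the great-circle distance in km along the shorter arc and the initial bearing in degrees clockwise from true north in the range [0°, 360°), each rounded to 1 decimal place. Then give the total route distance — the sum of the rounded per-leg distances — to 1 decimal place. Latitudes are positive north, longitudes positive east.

Leg 1: φ1=0.7105183, φ2=-0.6439811, Δφ=-1.3544994, Δλ=4.3427806 rad; a=sin²(Δφ/2)+cosφ1·cosφ2·sin²(Δλ/2)=0.8052883274; c=2·atan2(√a, √(1-a))=2.227584852; dist=6371·c=14191.943 ≈ 14191.9 km; running total=14191.9 km
Leg 1 bearing: y=sinΔλ·cosφ2=-0.74570647, x=cosφ1·sinφ2-sinφ1·cosφ2·cosΔλ=-0.26667959; θ=atan2(y, x)=-109.6781° <0 so +360° → 250.3219° ≈ 250.3°
Leg 2: φ1=-0.6439811, φ2=-0.4103025, Δφ=0.2336786, Δλ=-3.8653824 rad; a=sin²(Δφ/2)+cosφ1·cosφ2·sin²(Δλ/2)=0.6550022562; c=2·atan2(√a, √(1-a))=1.885994106; dist=6371·c=12015.668 ≈ 12015.7 km; running total=26207.6 km
Leg 2 bearing: y=sinΔλ·cosφ2=0.60726424, x=cosφ1·sinφ2-sinφ1·cosφ2·cosΔλ=-0.73152399; θ=atan2(y, x)=140.3027° ≈ 140.3°
Leg 3: φ1=-0.4103025, φ2=0.2569631, Δφ=0.6672656, Δλ=0.5101021 rad; a=sin²(Δφ/2)+cosφ1·cosφ2·sin²(Δλ/2)=0.1636946384; c=2·atan2(√a, √(1-a))=0.833065150; dist=6371·c=5307.458 ≈ 5307.5 km; running total=31515.1 km
Leg 3 bearing: y=sinΔλ·cosφ2=0.47223478, x=cosφ1·sinφ2-sinφ1·cosφ2·cosΔλ=0.56972724; θ=atan2(y, x)=39.6546° ≈ 39.7°
Leg 4: φ1=0.2569631, φ2=-0.1084233, Δφ=-0.3653864, Δλ=2.1685332 rad; a=sin²(Δφ/2)+cosφ1·cosφ2·sin²(Δλ/2)=0.7843001737; c=2·atan2(√a, √(1-a))=2.175599710; dist=6371·c=13860.746 ≈ 13860.7 km; running total=45375.8 km
Leg 4 bearing: y=sinΔλ·cosφ2=0.82175745, x=cosφ1·sinφ2-sinφ1·cosφ2·cosΔλ=0.03752780; θ=atan2(y, x)=87.3852° ≈ 87.4°
Leg 5: φ1=-0.1084233, φ2=-0.0221203, Δφ=0.0863030, Δλ=-1.2210114 rad; a=sin²(Δφ/2)+cosφ1·cosφ2·sin²(Δλ/2)=0.3285032219; c=2·atan2(√a, √(1-a))=1.220694397; dist=6371·c=7777.044 ≈ 7777.0 km; running total=53152.8 km
Leg 5 bearing: y=sinΔλ·cosφ2=-0.93921661, x=cosφ1·sinφ2-sinφ1·cosφ2·cosΔλ=0.01508577; θ=atan2(y, x)=-89.0798° <0 so +360° → 270.9202° ≈ 270.9°
Leg 6: φ1=-0.0221203, φ2=1.1187683, Δφ=1.1408886, Δλ=-1.0258557 rad; a=sin²(Δφ/2)+cosφ1·cosφ2·sin²(Δλ/2)=0.3967671451; c=2·atan2(√a, √(1-a))=1.362834870; dist=6371·c=8682.621 ≈ 8682.6 km; running total=61835.4 km
Leg 6 bearing: y=sinΔλ·cosφ2=-0.37352517, x=cosφ1·sinφ2-sinφ1·cosφ2·cosΔλ=0.90435107; θ=atan2(y, x)=-22.4422° <0 so +360° → 337.5578° ≈ 337.6°
Leg 7: φ1=1.1187683, φ2=0.7053486, Δφ=-0.4134196, Δλ=0.3183149 rad; a=sin²(Δφ/2)+cosφ1·cosφ2·sin²(Δλ/2)=0.0504771903; c=2·atan2(√a, √(1-a))=0.453211386; dist=6371·c=2887.410 ≈ 2887.4 km; running total=64722.8 km
Leg 7 bearing: y=sinΔλ·cosφ2=0.23828822, x=cosφ1·sinφ2-sinφ1·cosφ2·cosΔλ=-0.36733595; θ=atan2(y, x)=147.0288° ≈ 147.0°

Leg 1: dist=14191.9 km, bearing=250.3°
Leg 2: dist=12015.7 km, bearing=140.3°
Leg 3: dist=5307.5 km, bearing=39.7°
Leg 4: dist=13860.7 km, bearing=87.4°
Leg 5: dist=7777.0 km, bearing=270.9°
Leg 6: dist=8682.6 km, bearing=337.6°
Leg 7: dist=2887.4 km, bearing=147.0°
Total: 64722.8 km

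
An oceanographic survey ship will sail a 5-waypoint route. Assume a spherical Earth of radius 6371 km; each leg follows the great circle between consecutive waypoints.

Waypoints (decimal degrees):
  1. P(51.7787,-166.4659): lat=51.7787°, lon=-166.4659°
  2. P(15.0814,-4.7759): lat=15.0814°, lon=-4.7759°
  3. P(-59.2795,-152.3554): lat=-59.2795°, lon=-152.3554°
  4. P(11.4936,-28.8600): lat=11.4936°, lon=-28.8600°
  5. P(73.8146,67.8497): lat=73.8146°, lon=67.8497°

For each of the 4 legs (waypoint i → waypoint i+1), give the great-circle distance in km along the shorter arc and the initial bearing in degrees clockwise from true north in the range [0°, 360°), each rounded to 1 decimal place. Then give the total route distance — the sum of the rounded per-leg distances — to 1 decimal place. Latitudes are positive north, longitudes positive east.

Leg 1: dist=12372.4 km, bearing=19.0°
Leg 2: dist=14432.6 km, bearing=200.9°
Leg 3: dist=12964.0 km, bearing=114.0°
Leg 4: dist=8987.4 km, bearing=16.3°
Total: 48756.4 km

Leg 1: φ1=0.9037088, φ2=0.2632201, Δφ=-0.6404887, Δλ=2.8220229 rad; a=sin²(Δφ/2)+cosφ1·cosφ2·sin²(Δλ/2)=0.6813660385; c=2·atan2(√a, √(1-a))=1.941994302; dist=6371·c=12372.446 ≈ 12372.4 km; running total=12372.4 km
Leg 1 bearing: y=sinΔλ·cosφ2=0.30333765, x=cosφ1·sinφ2-sinφ1·cosφ2·cosΔλ=0.88114227; θ=atan2(y, x)=18.9963° ≈ 19.0°
Leg 2: φ1=0.2632201, φ2=-1.0346225, Δφ=-1.2978425, Δλ=-2.5757482 rad; a=sin²(Δφ/2)+cosφ1·cosφ2·sin²(Δλ/2)=0.8200265231; c=2·atan2(√a, √(1-a))=2.265363631; dist=6371·c=14432.632 ≈ 14432.6 km; running total=26805.0 km
Leg 2 bearing: y=sinΔλ·cosφ2=-0.27388171, x=cosφ1·sinφ2-sinφ1·cosφ2·cosΔλ=-0.71785856; θ=atan2(y, x)=-159.1168° <0 so +360° → 200.8832° ≈ 200.9°
Leg 3: φ1=-1.0346225, φ2=0.2006012, Δφ=1.2352236, Δλ=2.1554013 rad; a=sin²(Δφ/2)+cosφ1·cosφ2·sin²(Δλ/2)=0.7237830659; c=2·atan2(√a, √(1-a))=2.034838122; dist=6371·c=12963.954 ≈ 12964.0 km; running total=39769.0 km
Leg 3 bearing: y=sinΔλ·cosφ2=0.81720730, x=cosφ1·sinφ2-sinφ1·cosφ2·cosΔλ=-0.36312089; θ=atan2(y, x)=113.9577° ≈ 114.0°
Leg 4: φ1=0.2006012, φ2=1.2883078, Δφ=1.0877066, Δλ=1.6879027 rad; a=sin²(Δφ/2)+cosφ1·cosφ2·sin²(Δλ/2)=0.4202772529; c=2·atan2(√a, √(1-a))=1.410667391; dist=6371·c=8987.362 ≈ 8987.4 km; running total=48756.4 km
Leg 4 bearing: y=sinΔλ·cosφ2=0.27683723, x=cosφ1·sinφ2-sinφ1·cosφ2·cosΔλ=0.94759605; θ=atan2(y, x)=16.2856° ≈ 16.3°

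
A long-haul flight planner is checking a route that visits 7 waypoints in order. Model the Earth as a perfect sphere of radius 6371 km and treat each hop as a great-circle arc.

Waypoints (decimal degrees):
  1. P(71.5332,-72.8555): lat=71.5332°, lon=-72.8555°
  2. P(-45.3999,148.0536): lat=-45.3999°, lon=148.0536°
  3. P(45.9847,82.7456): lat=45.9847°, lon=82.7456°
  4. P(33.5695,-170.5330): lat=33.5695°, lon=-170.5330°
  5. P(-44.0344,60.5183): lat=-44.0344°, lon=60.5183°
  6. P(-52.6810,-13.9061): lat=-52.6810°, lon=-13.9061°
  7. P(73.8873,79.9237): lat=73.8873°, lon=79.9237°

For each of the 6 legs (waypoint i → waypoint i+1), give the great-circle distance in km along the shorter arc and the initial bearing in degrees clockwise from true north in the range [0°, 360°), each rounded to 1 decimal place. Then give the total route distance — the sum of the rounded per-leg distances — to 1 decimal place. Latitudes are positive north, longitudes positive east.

Leg 1: dist=16401.9 km, bearing=301.1°
Leg 2: dist=12003.9 km, bearing=318.4°
Leg 3: dist=8521.9 km, bearing=55.1°
Leg 4: dist=15516.6 km, bearing=239.5°
Leg 5: dist=5331.5 km, bearing=231.9°
Leg 6: dist=15659.5 km, bearing=26.0°
Total: 73435.3 km

Leg 1: φ1=1.2484899, φ2=-0.7923777, Δφ=-2.0408676, Δλ=3.8555911 rad; a=sin²(Δφ/2)+cosφ1·cosφ2·sin²(Δλ/2)=0.9217238704; c=2·atan2(√a, √(1-a))=2.574465429; dist=6371·c=16401.919 ≈ 16401.9 km; running total=16401.9 km
Leg 1 bearing: y=sinΔλ·cosφ2=-0.45981336, x=cosφ1·sinφ2-sinφ1·cosφ2·cosΔλ=0.27779053; θ=atan2(y, x)=-58.8622° <0 so +360° → 301.1378° ≈ 301.1°
Leg 2: φ1=-0.7923777, φ2=0.8025844, Δφ=1.5949622, Δλ=-1.1398396 rad; a=sin²(Δφ/2)+cosφ1·cosφ2·sin²(Δλ/2)=0.6541217466; c=2·atan2(√a, √(1-a))=1.884142392; dist=6371·c=12003.871 ≈ 12003.9 km; running total=28405.8 km
Leg 2 bearing: y=sinΔλ·cosφ2=-0.63131784, x=cosφ1·sinφ2-sinφ1·cosφ2·cosΔλ=0.71163455; θ=atan2(y, x)=-41.5774° <0 so +360° → 318.4226° ≈ 318.4°
Leg 3: φ1=0.8025844, φ2=0.5858983, Δφ=-0.2166861, Δλ=-4.4205455 rad; a=sin²(Δφ/2)+cosφ1·cosφ2·sin²(Δλ/2)=0.3844612305; c=2·atan2(√a, √(1-a))=1.337611276; dist=6371·c=8521.921 ≈ 8521.9 km; running total=36927.7 km
Leg 3 bearing: y=sinΔλ·cosφ2=0.79798326, x=cosφ1·sinφ2-sinφ1·cosφ2·cosΔλ=0.55662005; θ=atan2(y, x)=55.1029° ≈ 55.1°
Leg 4: φ1=0.5858983, φ2=-0.7685453, Δφ=-1.3544436, Δλ=4.0326059 rad; a=sin²(Δφ/2)+cosφ1·cosφ2·sin²(Δλ/2)=0.8804528956; c=2·atan2(√a, √(1-a))=2.435504270; dist=6371·c=15516.598 ≈ 15516.6 km; running total=52444.3 km
Leg 4 bearing: y=sinΔλ·cosφ2=-0.55911266, x=cosφ1·sinφ2-sinφ1·cosφ2·cosΔλ=-0.32926495; θ=atan2(y, x)=-120.4941° <0 so +360° → 239.5059° ≈ 239.5°
Leg 5: φ1=-0.7685453, φ2=-0.9194569, Δφ=-0.1509116, Δλ=-1.2989508 rad; a=sin²(Δφ/2)+cosφ1·cosφ2·sin²(Δλ/2)=0.1650922302; c=2·atan2(√a, √(1-a))=0.836835990; dist=6371·c=5331.482 ≈ 5331.5 km; running total=57775.8 km
Leg 5 bearing: y=sinΔλ·cosφ2=-0.58398876, x=cosφ1·sinφ2-sinφ1·cosφ2·cosΔλ=-0.45858944; θ=atan2(y, x)=-128.1415° <0 so +360° → 231.8585° ≈ 231.9°
Leg 6: φ1=-0.9194569, φ2=1.2895767, Δφ=2.2090336, Δλ=1.6376389 rad; a=sin²(Δφ/2)+cosφ1·cosφ2·sin²(Δλ/2)=0.8876351668; c=2·atan2(√a, √(1-a))=2.457939303; dist=6371·c=15659.531 ≈ 15659.5 km; running total=73435.3 km
Leg 6 bearing: y=sinΔλ·cosφ2=0.27690785, x=cosφ1·sinφ2-sinφ1·cosφ2·cosΔλ=0.56769530; θ=atan2(y, x)=26.0020° ≈ 26.0°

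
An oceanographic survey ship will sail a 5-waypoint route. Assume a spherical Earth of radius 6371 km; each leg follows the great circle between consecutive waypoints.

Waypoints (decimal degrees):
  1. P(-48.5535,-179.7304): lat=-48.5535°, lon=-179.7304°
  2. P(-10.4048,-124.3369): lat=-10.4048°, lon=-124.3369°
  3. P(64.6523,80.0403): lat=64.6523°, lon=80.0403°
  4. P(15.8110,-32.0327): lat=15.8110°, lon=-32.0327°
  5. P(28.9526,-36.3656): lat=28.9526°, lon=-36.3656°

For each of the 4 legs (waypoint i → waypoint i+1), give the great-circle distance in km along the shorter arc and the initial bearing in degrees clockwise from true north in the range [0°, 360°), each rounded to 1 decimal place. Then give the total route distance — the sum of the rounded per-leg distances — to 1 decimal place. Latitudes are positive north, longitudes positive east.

Leg 1: φ1=-0.8474184, φ2=-0.1815980, Δφ=0.6658204, Δλ=0.9667990 rad; a=sin²(Δφ/2)+cosφ1·cosφ2·sin²(Δλ/2)=0.2474391137; c=2·atan2(√a, √(1-a))=1.041273271; dist=6371·c=6633.952 ≈ 6634.0 km; running total=6634.0 km
Leg 1 bearing: y=sinΔλ·cosφ2=0.80953763, x=cosφ1·sinφ2-sinφ1·cosφ2·cosΔλ=0.29916687; θ=atan2(y, x)=69.7181° ≈ 69.7°
Leg 2: φ1=-0.1815980, φ2=1.1283955, Δφ=1.3099935, Δλ=3.5670551 rad; a=sin²(Δφ/2)+cosφ1·cosφ2·sin²(Δλ/2)=0.7733728868; c=2·atan2(√a, √(1-a))=2.149269033; dist=6371·c=13692.993 ≈ 13693.0 km; running total=20327.0 km
Leg 2 bearing: y=sinΔλ·cosφ2=-0.17669914, x=cosφ1·sinφ2-sinφ1·cosφ2·cosΔλ=0.81844149; θ=atan2(y, x)=-12.1830° <0 so +360° → 347.8170° ≈ 347.8°
Leg 3: φ1=1.1283955, φ2=0.2759540, Δφ=-0.8524415, Δλ=-1.9560429 rad; a=sin²(Δφ/2)+cosφ1·cosφ2·sin²(Δλ/2)=0.4542790216; c=2·atan2(√a, √(1-a))=1.479226454; dist=6371·c=9424.152 ≈ 9424.2 km; running total=29751.2 km
Leg 3 bearing: y=sinΔλ·cosφ2=-0.89164456, x=cosφ1·sinφ2-sinφ1·cosφ2·cosΔλ=0.44340541; θ=atan2(y, x)=-63.5593° <0 so +360° → 296.4407° ≈ 296.4°
Leg 4: φ1=0.2759540, φ2=0.5053182, Δφ=0.2293642, Δλ=-0.0756234 rad; a=sin²(Δφ/2)+cosφ1·cosφ2·sin²(Δλ/2)=0.0142975573; c=2·atan2(√a, √(1-a))=0.239718350; dist=6371·c=1527.246 ≈ 1527.2 km; running total=31278.4 km
Leg 4 bearing: y=sinΔλ·cosφ2=-0.06610895, x=cosφ1·sinφ2-sinφ1·cosφ2·cosΔλ=0.22803981; θ=atan2(y, x)=-16.1669° <0 so +360° → 343.8331° ≈ 343.8°

Leg 1: dist=6634.0 km, bearing=69.7°
Leg 2: dist=13693.0 km, bearing=347.8°
Leg 3: dist=9424.2 km, bearing=296.4°
Leg 4: dist=1527.2 km, bearing=343.8°
Total: 31278.4 km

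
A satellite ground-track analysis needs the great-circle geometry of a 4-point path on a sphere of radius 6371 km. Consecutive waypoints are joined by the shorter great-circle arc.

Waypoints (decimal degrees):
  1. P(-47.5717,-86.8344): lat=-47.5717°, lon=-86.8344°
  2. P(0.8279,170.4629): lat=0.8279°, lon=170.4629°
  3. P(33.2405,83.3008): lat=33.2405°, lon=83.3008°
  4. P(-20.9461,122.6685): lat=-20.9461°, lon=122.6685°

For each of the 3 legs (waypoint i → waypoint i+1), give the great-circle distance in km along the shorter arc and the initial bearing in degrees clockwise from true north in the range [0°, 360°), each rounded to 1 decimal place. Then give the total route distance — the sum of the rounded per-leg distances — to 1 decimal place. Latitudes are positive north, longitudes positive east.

Leg 1: φ1=-0.8302828, φ2=0.0144496, Δφ=0.8447324, Δλ=4.4906850 rad; a=sin²(Δφ/2)+cosφ1·cosφ2·sin²(Δλ/2)=0.5795018515; c=2·atan2(√a, √(1-a))=1.730477762; dist=6371·c=11024.874 ≈ 11024.9 km; running total=11024.9 km
Leg 1 bearing: y=sinΔλ·cosφ2=-0.97542234, x=cosφ1·sinφ2-sinφ1·cosφ2·cosΔλ=-0.15254203; θ=atan2(y, x)=-98.8882° <0 so +360° → 261.1118° ≈ 261.1°
Leg 2: φ1=0.0144496, φ2=0.5801562, Δφ=0.5657066, Δλ=-1.5212656 rad; a=sin²(Δφ/2)+cosφ1·cosφ2·sin²(Δλ/2)=0.4753372956; c=2·atan2(√a, √(1-a))=1.521450895; dist=6371·c=9693.164 ≈ 9693.2 km; running total=20718.1 km
Leg 2 bearing: y=sinΔλ·cosφ2=-0.83535133, x=cosφ1·sinφ2-sinφ1·cosφ2·cosΔλ=0.54749901; θ=atan2(y, x)=-56.7587° <0 so +360° → 303.2413° ≈ 303.2°
Leg 3: φ1=0.5801562, φ2=-0.3655784, Δφ=-0.9457346, Δλ=0.6870960 rad; a=sin²(Δφ/2)+cosφ1·cosφ2·sin²(Δλ/2)=0.2960463091; c=2·atan2(√a, √(1-a))=1.150635407; dist=6371·c=7330.698 ≈ 7330.7 km; running total=28048.8 km
Leg 3 bearing: y=sinΔλ·cosφ2=0.59237878, x=cosφ1·sinφ2-sinφ1·cosφ2·cosΔλ=-0.69476539; θ=atan2(y, x)=139.5480° ≈ 139.5°

Leg 1: dist=11024.9 km, bearing=261.1°
Leg 2: dist=9693.2 km, bearing=303.2°
Leg 3: dist=7330.7 km, bearing=139.5°
Total: 28048.8 km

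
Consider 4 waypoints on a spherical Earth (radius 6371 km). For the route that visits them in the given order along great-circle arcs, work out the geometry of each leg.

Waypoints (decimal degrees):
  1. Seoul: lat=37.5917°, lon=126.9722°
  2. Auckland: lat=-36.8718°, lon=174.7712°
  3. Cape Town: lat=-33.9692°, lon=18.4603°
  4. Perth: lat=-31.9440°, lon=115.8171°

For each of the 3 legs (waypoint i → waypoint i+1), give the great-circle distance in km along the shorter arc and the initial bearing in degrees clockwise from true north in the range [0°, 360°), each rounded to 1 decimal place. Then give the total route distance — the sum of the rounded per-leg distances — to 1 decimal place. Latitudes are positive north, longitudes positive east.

Leg 1: φ1=0.6560989, φ2=-0.6435343, Δφ=-1.2996332, Δλ=0.8342499 rad; a=sin²(Δφ/2)+cosφ1·cosφ2·sin²(Δλ/2)=0.4701157681; c=2·atan2(√a, √(1-a))=1.510992221; dist=6371·c=9626.531 ≈ 9626.5 km; running total=9626.5 km
Leg 1 bearing: y=sinΔλ·cosφ2=0.59261954, x=cosφ1·sinφ2-sinφ1·cosφ2·cosΔλ=-0.80326198; θ=atan2(y, x)=143.5813° ≈ 143.6°
Leg 2: φ1=-0.6435343, φ2=-0.5928744, Δφ=0.0506599, Δλ=-2.7281399 rad; a=sin²(Δφ/2)+cosφ1·cosφ2·sin²(Δλ/2)=0.6361437596; c=2·atan2(√a, √(1-a))=1.846565906; dist=6371·c=11764.471 ≈ 11764.5 km; running total=21391.0 km
Leg 2 bearing: y=sinΔλ·cosφ2=-0.33320611, x=cosφ1·sinφ2-sinφ1·cosφ2·cosΔλ=-0.90268111; θ=atan2(y, x)=-159.7394° <0 so +360° → 200.2606° ≈ 200.3°
Leg 3: φ1=-0.5928744, φ2=-0.5575280, Δφ=0.0353464, Δλ=1.6991967 rad; a=sin²(Δφ/2)+cosφ1·cosφ2·sin²(Δλ/2)=0.3972428885; c=2·atan2(√a, √(1-a))=1.363807209; dist=6371·c=8688.816 ≈ 8688.8 km; running total=30079.8 km
Leg 3 bearing: y=sinΔλ·cosφ2=0.84158023, x=cosφ1·sinφ2-sinφ1·cosφ2·cosΔλ=-0.49950639; θ=atan2(y, x)=120.6906° ≈ 120.7°

Leg 1: dist=9626.5 km, bearing=143.6°
Leg 2: dist=11764.5 km, bearing=200.3°
Leg 3: dist=8688.8 km, bearing=120.7°
Total: 30079.8 km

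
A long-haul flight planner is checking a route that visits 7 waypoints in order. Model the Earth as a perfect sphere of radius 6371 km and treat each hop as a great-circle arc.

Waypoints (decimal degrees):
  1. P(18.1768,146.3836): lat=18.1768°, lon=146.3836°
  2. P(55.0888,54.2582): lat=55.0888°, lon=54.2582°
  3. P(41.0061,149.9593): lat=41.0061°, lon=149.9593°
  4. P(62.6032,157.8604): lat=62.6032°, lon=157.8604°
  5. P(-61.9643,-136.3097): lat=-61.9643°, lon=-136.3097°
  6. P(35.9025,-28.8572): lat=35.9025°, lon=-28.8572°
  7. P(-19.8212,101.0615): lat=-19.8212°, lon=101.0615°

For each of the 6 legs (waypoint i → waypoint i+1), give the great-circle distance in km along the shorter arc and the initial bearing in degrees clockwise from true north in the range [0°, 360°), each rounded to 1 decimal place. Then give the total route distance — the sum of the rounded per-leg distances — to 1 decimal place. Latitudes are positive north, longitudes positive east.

Leg 1: dist=8492.0 km, bearing=324.0°
Leg 2: dist=6707.3 km, bearing=59.8°
Leg 3: dist=2457.9 km, bearing=9.7°
Leg 4: dist=14904.0 km, bearing=143.4°
Leg 5: dist=14364.3 km, bearing=85.5°
Leg 6: dist=14840.0 km, bearing=83.7°
Total: 61765.5 km

Leg 1: φ1=0.3172450, φ2=0.9614809, Δφ=0.6442359, Δλ=-1.6078916 rad; a=sin²(Δφ/2)+cosφ1·cosφ2·sin²(Δλ/2)=0.3821770628; c=2·atan2(√a, √(1-a))=1.332913222; dist=6371·c=8491.990 ≈ 8492.0 km; running total=8492.0 km
Leg 1 bearing: y=sinΔλ·cosφ2=-0.57191247, x=cosφ1·sinφ2-sinφ1·cosφ2·cosΔλ=0.78573988; θ=atan2(y, x)=-36.0496° <0 so +360° → 323.9504° ≈ 324.0°
Leg 2: φ1=0.9614809, φ2=0.7156915, Δφ=-0.2457895, Δλ=1.6702993 rad; a=sin²(Δφ/2)+cosφ1·cosφ2·sin²(Δλ/2)=0.2524212066; c=2·atan2(√a, √(1-a))=1.052780121; dist=6371·c=6707.262 ≈ 6707.3 km; running total=15199.3 km
Leg 2 bearing: y=sinΔλ·cosφ2=0.75090703, x=cosφ1·sinφ2-sinφ1·cosφ2·cosΔλ=0.43698696; θ=atan2(y, x)=59.8029° ≈ 59.8°
Leg 3: φ1=0.7156915, φ2=1.0926320, Δφ=0.3769405, Δλ=0.1379002 rad; a=sin²(Δφ/2)+cosφ1·cosφ2·sin²(Δλ/2)=0.0367506828; c=2·atan2(√a, √(1-a))=0.385797487; dist=6371·c=2457.916 ≈ 2457.9 km; running total=17657.2 km
Leg 3 bearing: y=sinΔλ·cosφ2=0.06325389, x=cosφ1·sinφ2-sinφ1·cosφ2·cosΔλ=0.37094370; θ=atan2(y, x)=9.6771° ≈ 9.7°
Leg 4: φ1=1.0926320, φ2=-1.0814811, Δφ=-2.1741130, Δλ=-5.1342368 rad; a=sin²(Δφ/2)+cosφ1·cosφ2·sin²(Δλ/2)=0.8475509354; c=2·atan2(√a, √(1-a))=2.339357919; dist=6371·c=14904.049 ≈ 14904.0 km; running total=32561.2 km
Leg 4 bearing: y=sinΔλ·cosφ2=0.42881666, x=cosφ1·sinφ2-sinφ1·cosφ2·cosΔλ=-0.57701790; θ=atan2(y, x)=143.3817° ≈ 143.4°
Leg 5: φ1=-1.0814811, φ2=0.6266168, Δφ=1.7080979, Δλ=1.8753999 rad; a=sin²(Δφ/2)+cosφ1·cosφ2·sin²(Δλ/2)=0.8158904005; c=2·atan2(√a, √(1-a))=2.254644765; dist=6371·c=14364.342 ≈ 14364.3 km; running total=46925.5 km
Leg 5 bearing: y=sinΔλ·cosφ2=0.77272771, x=cosφ1·sinφ2-sinφ1·cosφ2·cosΔλ=0.06119565; θ=atan2(y, x)=85.4719° ≈ 85.5°
Leg 6: φ1=0.6266168, φ2=-0.3459452, Δφ=-0.9725620, Δλ=2.2675091 rad; a=sin²(Δφ/2)+cosφ1·cosφ2·sin²(Δλ/2)=0.8439176708; c=2·atan2(√a, √(1-a))=2.329298979; dist=6371·c=14839.964 ≈ 14840.0 km; running total=61765.5 km
Leg 6 bearing: y=sinΔλ·cosφ2=0.72151775, x=cosφ1·sinφ2-sinφ1·cosφ2·cosΔλ=0.07933906; θ=atan2(y, x)=83.7249° ≈ 83.7°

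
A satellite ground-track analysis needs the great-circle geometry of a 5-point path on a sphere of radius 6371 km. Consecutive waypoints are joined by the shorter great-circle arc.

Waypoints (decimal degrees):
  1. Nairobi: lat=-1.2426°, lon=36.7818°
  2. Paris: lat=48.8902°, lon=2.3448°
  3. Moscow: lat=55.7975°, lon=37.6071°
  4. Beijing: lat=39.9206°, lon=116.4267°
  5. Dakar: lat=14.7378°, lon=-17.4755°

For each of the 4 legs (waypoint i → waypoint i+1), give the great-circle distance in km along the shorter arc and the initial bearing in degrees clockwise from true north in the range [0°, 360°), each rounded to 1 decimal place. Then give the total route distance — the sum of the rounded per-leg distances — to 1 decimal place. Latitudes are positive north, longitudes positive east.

Leg 1: dist=6480.1 km, bearing=334.1°
Leg 2: dist=2484.4 km, bearing=58.6°
Leg 3: dist=5792.9 km, bearing=72.5°
Leg 4: dist=12292.9 km, bearing=311.9°
Total: 27050.3 km

Leg 1: φ1=-0.0216875, φ2=0.8532950, Δφ=0.8749824, Δλ=-0.6010390 rad; a=sin²(Δφ/2)+cosφ1·cosφ2·sin²(Δλ/2)=0.2370955734; c=2·atan2(√a, √(1-a))=1.017130575; dist=6371·c=6480.139 ≈ 6480.1 km; running total=6480.1 km
Leg 1 bearing: y=sinΔλ·cosφ2=-0.37181840, x=cosφ1·sinφ2-sinφ1·cosφ2·cosΔλ=0.76503342; θ=atan2(y, x)=-25.9205° <0 so +360° → 334.0795° ≈ 334.1°
Leg 2: φ1=0.8532950, φ2=0.9738501, Δφ=0.1205551, Δλ=0.6154432 rad; a=sin²(Δφ/2)+cosφ1·cosφ2·sin²(Δλ/2)=0.0375361479; c=2·atan2(√a, √(1-a))=0.389950957; dist=6371·c=2484.378 ≈ 2484.4 km; running total=8964.5 km
Leg 2 bearing: y=sinΔλ·cosφ2=0.32452309, x=cosφ1·sinφ2-sinφ1·cosφ2·cosΔλ=0.19797351; θ=atan2(y, x)=58.6150° ≈ 58.6°
Leg 3: φ1=0.9738501, φ2=0.6967459, Δφ=-0.2771042, Δλ=1.3756615 rad; a=sin²(Δφ/2)+cosφ1·cosφ2·sin²(Δλ/2)=0.1928328243; c=2·atan2(√a, √(1-a))=0.909254250; dist=6371·c=5792.859 ≈ 5792.9 km; running total=14757.4 km
Leg 3 bearing: y=sinΔλ·cosφ2=0.75237924, x=cosφ1·sinφ2-sinφ1·cosφ2·cosΔλ=0.23773678; θ=atan2(y, x)=72.4645° ≈ 72.5°
Leg 4: φ1=0.6967459, φ2=0.2572231, Δφ=-0.4395228, Δλ=-2.3370343 rad; a=sin²(Δφ/2)+cosφ1·cosφ2·sin²(Δλ/2)=0.6755329726; c=2·atan2(√a, √(1-a))=1.929505592; dist=6371·c=12292.880 ≈ 12292.9 km; running total=27050.3 km
Leg 4 bearing: y=sinΔλ·cosφ2=-0.69681932, x=cosφ1·sinφ2-sinφ1·cosφ2·cosΔλ=0.62545626; θ=atan2(y, x)=-48.0892° <0 so +360° → 311.9108° ≈ 311.9°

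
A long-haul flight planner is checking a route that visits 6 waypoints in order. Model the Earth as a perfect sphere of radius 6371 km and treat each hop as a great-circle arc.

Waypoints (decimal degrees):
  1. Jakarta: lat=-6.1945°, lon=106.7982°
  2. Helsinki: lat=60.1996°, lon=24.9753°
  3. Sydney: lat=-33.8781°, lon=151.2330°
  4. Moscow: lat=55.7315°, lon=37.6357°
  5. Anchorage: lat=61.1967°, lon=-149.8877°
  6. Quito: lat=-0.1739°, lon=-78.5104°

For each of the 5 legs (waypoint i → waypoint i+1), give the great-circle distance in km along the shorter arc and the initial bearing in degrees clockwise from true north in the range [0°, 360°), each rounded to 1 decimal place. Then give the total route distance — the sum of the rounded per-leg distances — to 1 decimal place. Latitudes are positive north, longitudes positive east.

Leg 1: φ1=-0.1081144, φ2=1.0506812, Δφ=1.1587956, Δλ=-1.4280790 rad; a=sin²(Δφ/2)+cosφ1·cosφ2·sin²(Δλ/2)=0.5116802598; c=2·atan2(√a, √(1-a))=1.594158972; dist=6371·c=10156.387 ≈ 10156.4 km; running total=10156.4 km
Leg 1 bearing: y=sinΔλ·cosφ2=-0.49192730, x=cosφ1·sinφ2-sinφ1·cosφ2·cosΔλ=0.87032282; θ=atan2(y, x)=-29.4762° <0 so +360° → 330.5238° ≈ 330.5°
Leg 2: φ1=1.0506812, φ2=-0.5912844, Δφ=-1.6419656, Δλ=2.2036126 rad; a=sin²(Δφ/2)+cosφ1·cosφ2·sin²(Δλ/2)=0.8638684798; c=2·atan2(√a, √(1-a))=2.385812891; dist=6371·c=15200.014 ≈ 15200.0 km; running total=25356.4 km
Leg 2 bearing: y=sinΔλ·cosφ2=0.66946482, x=cosφ1·sinφ2-sinφ1·cosφ2·cosΔλ=0.14904956; θ=atan2(y, x)=77.4484° ≈ 77.4°
Leg 3: φ1=-0.5912844, φ2=0.9726982, Δφ=1.5639826, Δλ=-1.9826469 rad; a=sin²(Δφ/2)+cosφ1·cosφ2·sin²(Δλ/2)=0.8238981892; c=2·atan2(√a, √(1-a))=2.275484593; dist=6371·c=14497.112 ≈ 14497.1 km; running total=39853.5 km
Leg 3 bearing: y=sinΔλ·cosφ2=-0.51598863, x=cosφ1·sinφ2-sinφ1·cosφ2·cosΔλ=0.56046016; θ=atan2(y, x)=-42.6343° <0 so +360° → 317.3657° ≈ 317.4°
Leg 4: φ1=0.9726982, φ2=1.0680839, Δφ=0.0953857, Δλ=-3.2729008 rad; a=sin²(Δφ/2)+cosφ1·cosφ2·sin²(Δλ/2)=0.2723955037; c=2·atan2(√a, √(1-a))=1.098189405; dist=6371·c=6996.565 ≈ 6996.6 km; running total=46850.1 km
Leg 4 bearing: y=sinΔλ·cosφ2=0.06308314, x=cosφ1·sinφ2-sinφ1·cosφ2·cosΔλ=0.88814711; θ=atan2(y, x)=4.0628° ≈ 4.1°
Leg 5: φ1=1.0680839, φ2=-0.0030351, Δφ=-1.0711190, Δλ=1.2457689 rad; a=sin²(Δφ/2)+cosφ1·cosφ2·sin²(Δλ/2)=0.4244017511; c=2·atan2(√a, √(1-a))=1.419017753; dist=6371·c=9040.562 ≈ 9040.6 km; running total=55890.7 km
Leg 5 bearing: y=sinΔλ·cosφ2=0.94763760, x=cosφ1·sinφ2-sinφ1·cosφ2·cosΔλ=-0.28128739; θ=atan2(y, x)=106.5325° ≈ 106.5°

Leg 1: dist=10156.4 km, bearing=330.5°
Leg 2: dist=15200.0 km, bearing=77.4°
Leg 3: dist=14497.1 km, bearing=317.4°
Leg 4: dist=6996.6 km, bearing=4.1°
Leg 5: dist=9040.6 km, bearing=106.5°
Total: 55890.7 km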